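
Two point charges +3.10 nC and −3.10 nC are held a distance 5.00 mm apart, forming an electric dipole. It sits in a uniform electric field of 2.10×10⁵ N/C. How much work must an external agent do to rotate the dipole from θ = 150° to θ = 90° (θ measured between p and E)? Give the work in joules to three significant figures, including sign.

W ≈ -2.82×10⁻⁶ J

Dipole moment p = qd = (3.10×10⁻⁹ C)(0.00500 m) = 1.55×10⁻¹¹ C·m.
W_ext = ΔU = U(θ₂) − U(θ₁) = −pE cosθ₂ − (−pE cosθ₁) = pE(cosθ₁ − cosθ₂).
W = (1.55×10⁻¹¹)(2.10×10⁵)·(cos150° − cos90°) = (3.255×10⁻⁶)·(-0.8660) = -2.819×10⁻⁶ J.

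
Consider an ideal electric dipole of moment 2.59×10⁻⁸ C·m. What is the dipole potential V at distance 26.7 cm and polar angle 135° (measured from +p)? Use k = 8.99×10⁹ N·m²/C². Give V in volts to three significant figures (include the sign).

The dipole potential is V = kp cosθ / r².
V = (8.99×10⁹)(2.59×10⁻⁸)·cos135° / (0.267)² = -2310 V.

V ≈ -2310 V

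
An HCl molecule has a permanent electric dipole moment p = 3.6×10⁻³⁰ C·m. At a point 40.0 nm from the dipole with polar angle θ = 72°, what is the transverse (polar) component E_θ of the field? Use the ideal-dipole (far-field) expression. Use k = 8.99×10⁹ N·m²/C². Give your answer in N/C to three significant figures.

E_θ ≈ 481 N/C

For a dipole, E_θ = (kp sinθ)/r³.
kp/r³ = (8.99×10⁹)(3.60×10⁻³⁰)/(4.00×10⁻⁸)³ = 505.7 N/C.
E_θ = 505.7·sin72° = 480.9 N/C.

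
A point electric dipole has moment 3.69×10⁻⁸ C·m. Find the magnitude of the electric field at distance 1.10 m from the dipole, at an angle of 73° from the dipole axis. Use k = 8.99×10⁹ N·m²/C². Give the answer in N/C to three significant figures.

At angle θ the dipole field magnitude is E = (kp/r³)·√(1 + 3cos²θ).
kp/r³ = (8.99×10⁹)(3.69×10⁻⁸) / (1.10)³ = 249.2 N/C.
√(1 + 3cos²73°) = √(1 + 3·0.0855) = √1.2564 ≈ 1.1209.
E ≈ 249.2 × 1.121 = 279.4 N/C.

E ≈ 279 N/C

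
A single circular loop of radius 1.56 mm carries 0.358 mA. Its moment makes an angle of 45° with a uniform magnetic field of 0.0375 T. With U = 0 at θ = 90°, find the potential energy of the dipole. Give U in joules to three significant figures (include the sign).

Magnetic moment m = IA = Iπa² = (3.58×10⁻⁴)·π·(0.00156)² = 2.737×10⁻⁹ A·m².
U = −m·B = −mB cosθ.
U = −(2.737×10⁻⁹)(0.0375)·cos45° = -7.258×10⁻¹¹ J.

U ≈ -7.26×10⁻¹¹ J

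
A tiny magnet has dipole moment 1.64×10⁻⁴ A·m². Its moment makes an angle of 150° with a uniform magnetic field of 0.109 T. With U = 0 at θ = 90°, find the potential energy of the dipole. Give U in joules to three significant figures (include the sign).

U ≈ 1.55×10⁻⁵ J

U = −m·B = −mB cosθ.
U = −(1.64×10⁻⁴)(0.109)·cos150° = 1.548×10⁻⁵ J.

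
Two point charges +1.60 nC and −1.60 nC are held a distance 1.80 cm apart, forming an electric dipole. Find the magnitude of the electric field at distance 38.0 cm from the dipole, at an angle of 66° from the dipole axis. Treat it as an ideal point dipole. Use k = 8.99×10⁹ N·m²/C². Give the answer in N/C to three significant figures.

Dipole moment p = qd = (1.60×10⁻⁹ C)(0.0180 m) = 2.88×10⁻¹¹ C·m.
At angle θ the dipole field magnitude is E = (kp/r³)·√(1 + 3cos²θ).
kp/r³ = (8.99×10⁹)(2.88×10⁻¹¹) / (0.380)³ = 4.718 N/C.
√(1 + 3cos²66°) = √(1 + 3·0.1654) = √1.4963 ≈ 1.2232.
E ≈ 4.718 × 1.223 = 5.772 N/C.

E ≈ 5.77 N/C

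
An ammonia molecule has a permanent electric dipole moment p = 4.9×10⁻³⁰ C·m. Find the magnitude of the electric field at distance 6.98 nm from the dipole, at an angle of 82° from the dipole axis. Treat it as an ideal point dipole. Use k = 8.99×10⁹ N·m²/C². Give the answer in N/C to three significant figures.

At angle θ the dipole field magnitude is E = (kp/r³)·√(1 + 3cos²θ).
kp/r³ = (8.99×10⁹)(4.90×10⁻³⁰) / (6.98×10⁻⁹)³ = 1.295×10⁵ N/C.
√(1 + 3cos²82°) = √(1 + 3·0.0194) = √1.0581 ≈ 1.0286.
E ≈ 1.295×10⁵ × 1.029 = 1.332×10⁵ N/C.

E ≈ 1.33×10⁵ N/C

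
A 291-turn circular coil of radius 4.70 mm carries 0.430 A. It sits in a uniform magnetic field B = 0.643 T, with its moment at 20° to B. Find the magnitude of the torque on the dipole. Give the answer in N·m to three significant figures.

m = NIA = NIπa² = 291·(0.430)·π·(0.00470)² = 0.008684 A·m².
Torque on a magnetic dipole: τ = mB sinθ.
τ = (0.008684)(0.643)·sin20° = 0.001910 N·m.

τ ≈ 0.00191 N·m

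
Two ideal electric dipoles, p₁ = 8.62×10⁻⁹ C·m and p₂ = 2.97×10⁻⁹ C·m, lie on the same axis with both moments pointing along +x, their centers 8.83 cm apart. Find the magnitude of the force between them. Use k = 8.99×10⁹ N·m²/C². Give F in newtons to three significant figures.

On-axis field of dipole 1 at distance r: E = 2kp₁/r³. Force on dipole 2 is F = p₂·dE/dr (gradient along axis).
dE/dr = −6kp₁/r⁴, so |F| = 6kp₁p₂/r⁴ (attractive for aligned moments).
F = 6(8.99×10⁹)(8.62×10⁻⁹)(2.97×10⁻⁹)/(0.0883)⁴ = 0.02272 N.

F ≈ 0.0227 N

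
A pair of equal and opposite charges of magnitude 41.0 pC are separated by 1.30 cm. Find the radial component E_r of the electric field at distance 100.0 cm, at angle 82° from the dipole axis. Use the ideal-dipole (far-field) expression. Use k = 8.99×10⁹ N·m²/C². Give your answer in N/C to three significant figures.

E_r ≈ 0.00133 N/C

Dipole moment p = qd = (4.10×10⁻¹¹ C)(0.0130 m) = 5.33×10⁻¹³ C·m.
For a dipole, E_r = (2kp cosθ)/r³.
kp/r³ = (8.99×10⁹)(5.33×10⁻¹³)/(1.00)³ = 0.004792 N/C.
E_r = 2·0.004792·cos82° = 0.001334 N/C.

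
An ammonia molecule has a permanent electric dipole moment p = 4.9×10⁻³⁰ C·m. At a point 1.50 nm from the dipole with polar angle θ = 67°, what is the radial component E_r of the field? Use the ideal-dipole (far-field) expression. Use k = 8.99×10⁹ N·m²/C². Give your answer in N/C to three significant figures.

For a dipole, E_r = (2kp cosθ)/r³.
kp/r³ = (8.99×10⁹)(4.90×10⁻³⁰)/(1.50×10⁻⁹)³ = 1.305×10⁷ N/C.
E_r = 2·1.305×10⁷·cos67° = 1.020×10⁷ N/C.

E_r ≈ 1.02×10⁷ N/C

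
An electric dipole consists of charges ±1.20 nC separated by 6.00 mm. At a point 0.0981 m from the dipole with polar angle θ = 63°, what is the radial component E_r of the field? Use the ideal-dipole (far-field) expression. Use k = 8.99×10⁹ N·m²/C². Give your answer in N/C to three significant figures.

Dipole moment p = qd = (1.20×10⁻⁹ C)(0.00600 m) = 7.20×10⁻¹² C·m.
For a dipole, E_r = (2kp cosθ)/r³.
kp/r³ = (8.99×10⁹)(7.20×10⁻¹²)/(0.0981)³ = 68.56 N/C.
E_r = 2·68.56·cos63° = 62.25 N/C.

E_r ≈ 62.3 N/C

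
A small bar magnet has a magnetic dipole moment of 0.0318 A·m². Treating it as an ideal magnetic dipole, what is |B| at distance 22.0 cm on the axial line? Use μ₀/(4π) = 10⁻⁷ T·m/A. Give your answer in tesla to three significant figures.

On axis B = (μ₀/4π)·2m/r³.
B = 2·(10⁻⁷)·(0.0318) / (0.220)³ = 5.973×10⁻⁷ T.

B ≈ 5.97×10⁻⁷ T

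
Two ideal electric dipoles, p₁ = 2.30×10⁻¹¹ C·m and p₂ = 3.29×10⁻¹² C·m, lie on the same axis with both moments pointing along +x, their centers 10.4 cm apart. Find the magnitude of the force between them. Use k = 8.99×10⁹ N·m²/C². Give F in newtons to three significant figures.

On-axis field of dipole 1 at distance r: E = 2kp₁/r³. Force on dipole 2 is F = p₂·dE/dr (gradient along axis).
dE/dr = −6kp₁/r⁴, so |F| = 6kp₁p₂/r⁴ (attractive for aligned moments).
F = 6(8.99×10⁹)(2.30×10⁻¹¹)(3.29×10⁻¹²)/(0.104)⁴ = 3.489×10⁻⁸ N.

F ≈ 3.49×10⁻⁸ N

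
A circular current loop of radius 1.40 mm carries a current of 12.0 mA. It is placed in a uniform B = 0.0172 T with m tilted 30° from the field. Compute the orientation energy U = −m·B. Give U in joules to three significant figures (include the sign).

U ≈ -1.10×10⁻⁹ J

Magnetic moment m = IA = Iπa² = (0.0120)·π·(0.00140)² = 7.389×10⁻⁸ A·m².
U = −m·B = −mB cosθ.
U = −(7.389×10⁻⁸)(0.0172)·cos30° = -1.101×10⁻⁹ J.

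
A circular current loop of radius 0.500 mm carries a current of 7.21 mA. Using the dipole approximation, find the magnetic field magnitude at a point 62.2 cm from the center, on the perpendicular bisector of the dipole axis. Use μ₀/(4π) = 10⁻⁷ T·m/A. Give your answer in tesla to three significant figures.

B ≈ 2.35×10⁻¹⁵ T

Magnetic moment m = IA = Iπa² = (0.00721)·π·(5.00×10⁻⁴)² = 5.663×10⁻⁹ A·m².
In the equatorial plane B = (μ₀/4π)·m/r³ (half the axial value).
B = (10⁻⁷)·(5.663×10⁻⁹) / (0.622)³ = 2.353×10⁻¹⁵ T.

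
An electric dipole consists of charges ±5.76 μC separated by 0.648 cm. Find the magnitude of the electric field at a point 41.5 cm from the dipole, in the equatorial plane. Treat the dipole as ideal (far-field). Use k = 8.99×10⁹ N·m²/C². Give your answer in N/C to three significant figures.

E ≈ 4690 N/C

Dipole moment p = qd = (5.76×10⁻⁶ C)(0.00648 m) = 3.732×10⁻⁸ C·m.
In the equatorial plane E = kp/r³.
E = (8.99×10⁹)(3.732×10⁻⁸) / (0.415)³ = 4694 N/C.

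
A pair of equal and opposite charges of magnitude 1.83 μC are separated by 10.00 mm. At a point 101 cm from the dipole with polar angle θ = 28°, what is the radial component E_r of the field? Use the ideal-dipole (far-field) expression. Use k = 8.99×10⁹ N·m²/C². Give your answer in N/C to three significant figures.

E_r ≈ 282 N/C

Dipole moment p = qd = (1.83×10⁻⁶ C)(0.0100 m) = 1.83×10⁻⁸ C·m.
For a dipole, E_r = (2kp cosθ)/r³.
kp/r³ = (8.99×10⁹)(1.83×10⁻⁸)/(1.01)³ = 159.7 N/C.
E_r = 2·159.7·cos28° = 282.0 N/C.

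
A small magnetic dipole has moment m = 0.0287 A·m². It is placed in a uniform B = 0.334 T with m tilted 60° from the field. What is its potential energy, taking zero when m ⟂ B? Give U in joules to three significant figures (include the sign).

U = −m·B = −mB cosθ.
U = −(0.0287)(0.334)·cos60° = -0.004793 J.

U ≈ -0.00479 J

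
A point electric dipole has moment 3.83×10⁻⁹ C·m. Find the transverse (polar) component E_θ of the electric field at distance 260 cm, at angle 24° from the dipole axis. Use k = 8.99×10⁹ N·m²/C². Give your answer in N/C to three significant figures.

E_θ ≈ 0.797 N/C

For a dipole, E_θ = (kp sinθ)/r³.
kp/r³ = (8.99×10⁹)(3.83×10⁻⁹)/(2.60)³ = 1.959 N/C.
E_θ = 1.959·sin24° = 0.7968 N/C.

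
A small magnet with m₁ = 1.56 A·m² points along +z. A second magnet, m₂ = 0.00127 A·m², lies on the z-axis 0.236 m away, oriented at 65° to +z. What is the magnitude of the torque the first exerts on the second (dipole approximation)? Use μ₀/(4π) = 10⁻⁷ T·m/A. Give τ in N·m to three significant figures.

τ ≈ 2.73×10⁻⁸ N·m

Dipole B is on the axis of dipole A, so B₁ there is axial: B₁ = (μ₀/4π)·2m₁/r³ along +z.
B₁ = 2(10⁻⁷)(1.56)/(0.236)³ = 2.374×10⁻⁵ T.
τ = m₂ B₁ sinθ.
τ = (0.00127)(2.374×10⁻⁵)·sin65° = 2.732×10⁻⁸ N·m.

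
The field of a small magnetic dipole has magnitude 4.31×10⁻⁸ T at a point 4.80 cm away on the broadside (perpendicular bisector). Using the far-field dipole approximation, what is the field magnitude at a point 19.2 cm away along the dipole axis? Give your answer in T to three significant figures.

Dipole fields scale as 1/r³ in the far field.
The axial field is twice the equatorial field at the same r, so the geometry factor is 2/1.
B₂ = B₁ · (2/1) · (r₁/r₂)³ = 4.31×10⁻⁸ · 2 · (4.80/19.2)³.
(r₁/r₂)³ = (0.25)³ = 0.01562.
B₂ ≈ 1.347×10⁻⁹ T.

B ≈ 1.35×10⁻⁹ T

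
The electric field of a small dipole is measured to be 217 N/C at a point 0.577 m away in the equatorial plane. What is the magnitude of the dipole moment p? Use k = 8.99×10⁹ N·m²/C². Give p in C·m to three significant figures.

p ≈ 4.64×10⁻⁹ C·m

In the equatorial plane E = kp/r³, so p = Er³/(k).
p = (217)·(0.577)³ / (8.99×10⁹) = 4.637×10⁻⁹ C·m.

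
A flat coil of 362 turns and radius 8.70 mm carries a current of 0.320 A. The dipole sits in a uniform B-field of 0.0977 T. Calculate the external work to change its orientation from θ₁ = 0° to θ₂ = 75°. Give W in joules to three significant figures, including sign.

W ≈ 0.00199 J

m = NIA = NIπa² = 362·(0.320)·π·(0.00870)² = 0.02755 A·m².
W_ext = ΔU = −mB cosθ₂ + mB cosθ₁ = mB(cosθ₁ − cosθ₂).
W = (0.02755)(0.0977)·(cos0° − cos75°) = (0.002692)·(+0.7412) = 0.001995 J.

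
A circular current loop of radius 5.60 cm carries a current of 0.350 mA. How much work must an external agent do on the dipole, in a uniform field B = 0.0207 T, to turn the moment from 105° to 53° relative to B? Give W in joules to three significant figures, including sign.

Magnetic moment m = IA = Iπa² = (3.50×10⁻⁴)·π·(0.0560)² = 3.448×10⁻⁶ A·m².
W_ext = ΔU = −mB cosθ₂ + mB cosθ₁ = mB(cosθ₁ − cosθ₂).
W = (3.448×10⁻⁶)(0.0207)·(cos105° − cos53°) = (7.137×10⁻⁸)·(-0.8606) = -6.143×10⁻⁸ J.

W ≈ -6.14×10⁻⁸ J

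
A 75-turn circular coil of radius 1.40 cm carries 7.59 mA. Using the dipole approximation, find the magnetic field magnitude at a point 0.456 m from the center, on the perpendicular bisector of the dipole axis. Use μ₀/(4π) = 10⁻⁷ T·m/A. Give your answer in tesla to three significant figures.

B ≈ 3.70×10⁻¹⁰ T

m = NIA = NIπa² = 75·(0.00759)·π·(0.0140)² = 3.505×10⁻⁴ A·m².
In the equatorial plane B = (μ₀/4π)·m/r³ (half the axial value).
B = (10⁻⁷)·(3.505×10⁻⁴) / (0.456)³ = 3.697×10⁻¹⁰ T.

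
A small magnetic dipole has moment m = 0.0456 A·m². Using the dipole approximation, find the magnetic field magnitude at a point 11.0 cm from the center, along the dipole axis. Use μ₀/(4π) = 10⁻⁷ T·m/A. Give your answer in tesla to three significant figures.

B ≈ 6.85×10⁻⁶ T

On axis B = (μ₀/4π)·2m/r³.
B = 2·(10⁻⁷)·(0.0456) / (0.110)³ = 6.852×10⁻⁶ T.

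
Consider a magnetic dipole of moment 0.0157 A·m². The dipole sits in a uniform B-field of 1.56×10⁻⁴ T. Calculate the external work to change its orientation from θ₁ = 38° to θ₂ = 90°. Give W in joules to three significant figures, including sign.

W ≈ 1.93×10⁻⁶ J

W_ext = ΔU = −mB cosθ₂ + mB cosθ₁ = mB(cosθ₁ − cosθ₂).
W = (0.0157)(1.56×10⁻⁴)·(cos38° − cos90°) = (2.449×10⁻⁶)·(+0.7880) = 1.930×10⁻⁶ J.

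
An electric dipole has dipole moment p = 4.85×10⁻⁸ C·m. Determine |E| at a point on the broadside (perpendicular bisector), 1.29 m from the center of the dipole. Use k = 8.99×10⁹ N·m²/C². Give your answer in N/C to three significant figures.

On the perpendicular bisector E = kp/r³ (half the axial value at the same distance).
E = (8.99×10⁹)(4.85×10⁻⁸) / (1.29)³ = 203.1 N/C.

E ≈ 203 N/C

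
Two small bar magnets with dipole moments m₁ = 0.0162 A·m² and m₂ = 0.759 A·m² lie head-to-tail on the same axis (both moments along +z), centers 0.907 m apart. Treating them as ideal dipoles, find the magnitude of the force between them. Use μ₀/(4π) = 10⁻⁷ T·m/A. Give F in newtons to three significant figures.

On-axis B of dipole 1: B = (μ₀/4π)·2m₁/r³. Force on dipole 2: F = m₂·dB/dr.
dB/dr = −(μ₀/4π)·6m₁/r⁴, so |F| = (μ₀/4π)·6m₁m₂/r⁴.
F = 6(10⁻⁷)(0.0162)(0.759)/(0.907)⁴ = 1.090×10⁻⁸ N.

F ≈ 1.09×10⁻⁸ N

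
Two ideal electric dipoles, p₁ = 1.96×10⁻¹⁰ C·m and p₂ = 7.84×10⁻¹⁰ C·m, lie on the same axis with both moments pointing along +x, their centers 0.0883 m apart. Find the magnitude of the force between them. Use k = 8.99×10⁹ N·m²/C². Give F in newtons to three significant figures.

F ≈ 1.36×10⁻⁴ N

On-axis field of dipole 1 at distance r: E = 2kp₁/r³. Force on dipole 2 is F = p₂·dE/dr (gradient along axis).
dE/dr = −6kp₁/r⁴, so |F| = 6kp₁p₂/r⁴ (attractive for aligned moments).
F = 6(8.99×10⁹)(1.96×10⁻¹⁰)(7.84×10⁻¹⁰)/(0.0883)⁴ = 1.363×10⁻⁴ N.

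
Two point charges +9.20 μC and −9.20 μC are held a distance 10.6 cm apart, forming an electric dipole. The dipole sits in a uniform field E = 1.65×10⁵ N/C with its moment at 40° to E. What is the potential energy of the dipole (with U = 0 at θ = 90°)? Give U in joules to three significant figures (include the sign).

U ≈ -0.123 J

Dipole moment p = qd = (9.20×10⁻⁶ C)(0.106 m) = 9.752×10⁻⁷ C·m.
U = −p·E = −pE cosθ.
U = −(9.752×10⁻⁷)(1.65×10⁵)·cos40° = -0.1233 J.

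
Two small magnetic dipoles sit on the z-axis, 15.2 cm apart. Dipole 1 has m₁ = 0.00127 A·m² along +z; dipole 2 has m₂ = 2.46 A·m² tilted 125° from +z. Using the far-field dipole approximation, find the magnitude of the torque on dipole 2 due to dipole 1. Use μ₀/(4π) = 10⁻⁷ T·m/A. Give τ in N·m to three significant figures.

Dipole B is on the axis of dipole A, so B₁ there is axial: B₁ = (μ₀/4π)·2m₁/r³ along +z.
B₁ = 2(10⁻⁷)(0.00127)/(0.152)³ = 7.233×10⁻⁸ T.
τ = m₂ B₁ sinθ.
τ = (2.46)(7.233×10⁻⁸)·sin125° = 1.457×10⁻⁷ N·m.

τ ≈ 1.46×10⁻⁷ N·m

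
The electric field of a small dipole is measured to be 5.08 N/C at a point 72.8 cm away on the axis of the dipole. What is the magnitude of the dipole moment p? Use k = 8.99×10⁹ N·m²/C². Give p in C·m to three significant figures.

On axis E = 2kp/r³, so p = Er³/(2k).
p = (5.08)·(0.728)³ / (2·8.99×10⁹) = 1.090×10⁻¹⁰ C·m.

p ≈ 1.09×10⁻¹⁰ C·m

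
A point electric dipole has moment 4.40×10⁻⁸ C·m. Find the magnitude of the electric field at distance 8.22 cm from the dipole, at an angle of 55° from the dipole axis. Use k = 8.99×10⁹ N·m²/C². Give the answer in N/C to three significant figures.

At angle θ the dipole field magnitude is E = (kp/r³)·√(1 + 3cos²θ).
kp/r³ = (8.99×10⁹)(4.40×10⁻⁸) / (0.0822)³ = 7.122×10⁵ N/C.
√(1 + 3cos²55°) = √(1 + 3·0.3290) = √1.9870 ≈ 1.4096.
E ≈ 7.122×10⁵ × 1.410 = 1.004×10⁶ N/C.

E ≈ 1.00×10⁶ N/C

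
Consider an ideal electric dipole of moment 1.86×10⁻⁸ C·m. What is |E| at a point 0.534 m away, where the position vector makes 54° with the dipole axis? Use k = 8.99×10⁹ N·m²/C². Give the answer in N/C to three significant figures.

E ≈ 1570 N/C

At angle θ the dipole field magnitude is E = (kp/r³)·√(1 + 3cos²θ).
kp/r³ = (8.99×10⁹)(1.86×10⁻⁸) / (0.534)³ = 1098 N/C.
√(1 + 3cos²54°) = √(1 + 3·0.3455) = √2.0365 ≈ 1.4271.
E ≈ 1098 × 1.427 = 1567 N/C.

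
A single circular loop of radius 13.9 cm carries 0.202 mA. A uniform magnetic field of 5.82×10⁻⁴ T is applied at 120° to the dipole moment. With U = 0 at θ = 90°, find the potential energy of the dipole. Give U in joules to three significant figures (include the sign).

U ≈ 3.57×10⁻⁹ J

Magnetic moment m = IA = Iπa² = (2.02×10⁻⁴)·π·(0.139)² = 1.226×10⁻⁵ A·m².
U = −m·B = −mB cosθ.
U = −(1.226×10⁻⁵)(5.82×10⁻⁴)·cos120° = 3.568×10⁻⁹ J.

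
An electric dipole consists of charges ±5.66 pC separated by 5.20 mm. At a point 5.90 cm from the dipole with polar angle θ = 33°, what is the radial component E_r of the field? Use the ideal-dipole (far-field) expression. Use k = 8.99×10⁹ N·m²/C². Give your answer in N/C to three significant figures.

Dipole moment p = qd = (5.66×10⁻¹² C)(0.00520 m) = 2.943×10⁻¹⁴ C·m.
For a dipole, E_r = (2kp cosθ)/r³.
kp/r³ = (8.99×10⁹)(2.943×10⁻¹⁴)/(0.0590)³ = 1.288 N/C.
E_r = 2·1.288·cos33° = 2.161 N/C.

E_r ≈ 2.16 N/C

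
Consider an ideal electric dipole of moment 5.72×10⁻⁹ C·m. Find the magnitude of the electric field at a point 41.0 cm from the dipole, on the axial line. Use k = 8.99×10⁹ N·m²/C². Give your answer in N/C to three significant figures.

On the dipole axis E = 2kp/r³.
E = 2·(8.99×10⁹)(5.72×10⁻⁹) / (0.410)³ = 1492 N/C.

E ≈ 1490 N/C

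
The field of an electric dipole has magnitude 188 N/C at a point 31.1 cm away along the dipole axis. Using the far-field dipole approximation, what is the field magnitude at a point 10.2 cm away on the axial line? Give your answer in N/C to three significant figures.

E ≈ 5330 N/C

Dipole fields scale as 1/r³ in the far field; the geometry is the same at both points.
E₂ = E₁ · (r₁/r₂)³ = 188 · (31.1/10.2)³.
(r₁/r₂)³ = (3.049)³ = 28.35.
E₂ ≈ 5329 N/C.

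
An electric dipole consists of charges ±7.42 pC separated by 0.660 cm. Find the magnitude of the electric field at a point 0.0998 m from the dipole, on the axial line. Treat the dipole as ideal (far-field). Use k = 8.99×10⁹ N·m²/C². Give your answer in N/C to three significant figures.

Dipole moment p = qd = (7.42×10⁻¹² C)(0.00660 m) = 4.897×10⁻¹⁴ C·m.
On the dipole axis E = 2kp/r³.
E = 2·(8.99×10⁹)(4.897×10⁻¹⁴) / (0.0998)³ = 0.8858 N/C.

E ≈ 0.886 N/C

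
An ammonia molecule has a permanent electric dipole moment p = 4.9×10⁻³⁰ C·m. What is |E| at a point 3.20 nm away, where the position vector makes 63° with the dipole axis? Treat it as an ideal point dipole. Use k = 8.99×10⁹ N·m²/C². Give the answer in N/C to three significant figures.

At angle θ the dipole field magnitude is E = (kp/r³)·√(1 + 3cos²θ).
kp/r³ = (8.99×10⁹)(4.90×10⁻³⁰) / (3.20×10⁻⁹)³ = 1.344×10⁶ N/C.
√(1 + 3cos²63°) = √(1 + 3·0.2061) = √1.6183 ≈ 1.2721.
E ≈ 1.344×10⁶ × 1.272 = 1.710×10⁶ N/C.

E ≈ 1.71×10⁶ N/C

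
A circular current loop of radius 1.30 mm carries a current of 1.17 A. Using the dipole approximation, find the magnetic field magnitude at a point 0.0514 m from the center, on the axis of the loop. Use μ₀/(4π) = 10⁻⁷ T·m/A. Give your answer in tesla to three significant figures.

Magnetic moment m = IA = Iπa² = (1.17)·π·(0.00130)² = 6.212×10⁻⁶ A·m².
On axis B = (μ₀/4π)·2m/r³.
B = 2·(10⁻⁷)·(6.212×10⁻⁶) / (0.0514)³ = 9.149×10⁻⁹ T.

B ≈ 9.15×10⁻⁹ T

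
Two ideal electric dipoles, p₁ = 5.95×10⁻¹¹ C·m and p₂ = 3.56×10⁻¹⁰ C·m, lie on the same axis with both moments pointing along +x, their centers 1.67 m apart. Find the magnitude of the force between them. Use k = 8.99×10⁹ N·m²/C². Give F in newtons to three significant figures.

On-axis field of dipole 1 at distance r: E = 2kp₁/r³. Force on dipole 2 is F = p₂·dE/dr (gradient along axis).
dE/dr = −6kp₁/r⁴, so |F| = 6kp₁p₂/r⁴ (attractive for aligned moments).
F = 6(8.99×10⁹)(5.95×10⁻¹¹)(3.56×10⁻¹⁰)/(1.67)⁴ = 1.469×10⁻¹⁰ N.

F ≈ 1.47×10⁻¹⁰ N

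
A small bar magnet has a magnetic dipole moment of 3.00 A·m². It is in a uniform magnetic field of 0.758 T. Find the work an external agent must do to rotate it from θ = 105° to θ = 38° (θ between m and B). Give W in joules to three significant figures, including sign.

W_ext = ΔU = −mB cosθ₂ + mB cosθ₁ = mB(cosθ₁ − cosθ₂).
W = (3.00)(0.758)·(cos105° − cos38°) = (2.274)·(-1.0468) = -2.380 J.

W ≈ -2.38 J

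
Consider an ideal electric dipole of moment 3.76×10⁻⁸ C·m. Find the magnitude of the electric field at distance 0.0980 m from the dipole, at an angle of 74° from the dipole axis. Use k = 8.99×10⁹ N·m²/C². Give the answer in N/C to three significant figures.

At angle θ the dipole field magnitude is E = (kp/r³)·√(1 + 3cos²θ).
kp/r³ = (8.99×10⁹)(3.76×10⁻⁸) / (0.0980)³ = 3.591×10⁵ N/C.
√(1 + 3cos²74°) = √(1 + 3·0.0760) = √1.2279 ≈ 1.1081.
E ≈ 3.591×10⁵ × 1.108 = 3.980×10⁵ N/C.

E ≈ 3.98×10⁵ N/C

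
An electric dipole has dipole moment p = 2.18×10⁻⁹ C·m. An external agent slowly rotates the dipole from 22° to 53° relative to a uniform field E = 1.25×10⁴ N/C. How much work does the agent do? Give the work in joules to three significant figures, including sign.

W ≈ 8.87×10⁻⁶ J

W_ext = ΔU = U(θ₂) − U(θ₁) = −pE cosθ₂ − (−pE cosθ₁) = pE(cosθ₁ − cosθ₂).
W = (2.18×10⁻⁹)(1.25×10⁴)·(cos22° − cos53°) = (2.725×10⁻⁵)·(+0.3254) = 8.866×10⁻⁶ J.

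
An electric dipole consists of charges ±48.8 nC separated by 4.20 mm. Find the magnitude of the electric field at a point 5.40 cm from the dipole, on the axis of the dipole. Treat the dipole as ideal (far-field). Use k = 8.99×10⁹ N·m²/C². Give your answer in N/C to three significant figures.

E ≈ 2.34×10⁴ N/C

Dipole moment p = qd = (4.88×10⁻⁸ C)(0.00420 m) = 2.05×10⁻¹⁰ C·m.
On the dipole axis E = 2kp/r³.
E = 2·(8.99×10⁹)(2.05×10⁻¹⁰) / (0.0540)³ = 2.341×10⁴ N/C.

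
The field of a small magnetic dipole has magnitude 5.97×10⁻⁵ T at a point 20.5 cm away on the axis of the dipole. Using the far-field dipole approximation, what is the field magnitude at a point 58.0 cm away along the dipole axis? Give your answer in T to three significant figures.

Dipole fields scale as 1/r³ in the far field; the geometry is the same at both points.
B₂ = B₁ · (r₁/r₂)³ = 5.97×10⁻⁵ · (20.5/58.0)³.
(r₁/r₂)³ = (0.3534)³ = 0.04415.
B₂ ≈ 2.636×10⁻⁶ T.

B ≈ 2.64×10⁻⁶ T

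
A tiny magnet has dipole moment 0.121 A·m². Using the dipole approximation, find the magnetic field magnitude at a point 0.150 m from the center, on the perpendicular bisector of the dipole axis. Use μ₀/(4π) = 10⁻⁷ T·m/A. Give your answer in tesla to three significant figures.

In the equatorial plane B = (μ₀/4π)·m/r³ (half the axial value).
B = (10⁻⁷)·(0.121) / (0.150)³ = 3.585×10⁻⁶ T.

B ≈ 3.59×10⁻⁶ T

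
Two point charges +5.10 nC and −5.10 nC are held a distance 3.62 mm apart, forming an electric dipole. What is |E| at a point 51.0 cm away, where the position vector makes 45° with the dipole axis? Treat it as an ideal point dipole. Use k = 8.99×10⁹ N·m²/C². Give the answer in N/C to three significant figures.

Dipole moment p = qd = (5.10×10⁻⁹ C)(0.00362 m) = 1.846×10⁻¹¹ C·m.
At angle θ the dipole field magnitude is E = (kp/r³)·√(1 + 3cos²θ).
kp/r³ = (8.99×10⁹)(1.846×10⁻¹¹) / (0.510)³ = 1.251 N/C.
√(1 + 3cos²45°) = √(1 + 3·0.5000) = √2.5000 ≈ 1.5811.
E ≈ 1.251 × 1.581 = 1.978 N/C.

E ≈ 1.98 N/C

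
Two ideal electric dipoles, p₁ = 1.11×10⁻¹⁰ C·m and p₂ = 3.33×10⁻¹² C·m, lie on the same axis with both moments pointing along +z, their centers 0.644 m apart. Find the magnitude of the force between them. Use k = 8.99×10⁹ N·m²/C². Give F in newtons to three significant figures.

F ≈ 1.16×10⁻¹⁰ N

On-axis field of dipole 1 at distance r: E = 2kp₁/r³. Force on dipole 2 is F = p₂·dE/dr (gradient along axis).
dE/dr = −6kp₁/r⁴, so |F| = 6kp₁p₂/r⁴ (attractive for aligned moments).
F = 6(8.99×10⁹)(1.11×10⁻¹⁰)(3.33×10⁻¹²)/(0.644)⁴ = 1.159×10⁻¹⁰ N.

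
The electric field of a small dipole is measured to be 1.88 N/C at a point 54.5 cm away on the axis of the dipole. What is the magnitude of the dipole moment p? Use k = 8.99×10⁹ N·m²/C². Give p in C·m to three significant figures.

On axis E = 2kp/r³, so p = Er³/(2k).
p = (1.88)·(0.545)³ / (2·8.99×10⁹) = 1.693×10⁻¹¹ C·m.

p ≈ 1.69×10⁻¹¹ C·m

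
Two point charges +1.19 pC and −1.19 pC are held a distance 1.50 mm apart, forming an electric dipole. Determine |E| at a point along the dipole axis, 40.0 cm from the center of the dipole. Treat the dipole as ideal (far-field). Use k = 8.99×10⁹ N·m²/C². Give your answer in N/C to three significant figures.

E ≈ 5.01×10⁻⁴ N/C

Dipole moment p = qd = (1.19×10⁻¹² C)(0.00150 m) = 1.785×10⁻¹⁵ C·m.
On the dipole axis E = 2kp/r³.
E = 2·(8.99×10⁹)(1.785×10⁻¹⁵) / (0.400)³ = 5.015×10⁻⁴ N/C.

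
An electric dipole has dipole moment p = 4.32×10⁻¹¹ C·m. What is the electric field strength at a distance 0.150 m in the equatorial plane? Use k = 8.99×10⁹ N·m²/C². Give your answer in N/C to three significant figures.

E ≈ 115 N/C

On the perpendicular bisector E = kp/r³ (half the axial value at the same distance).
E = (8.99×10⁹)(4.32×10⁻¹¹) / (0.150)³ = 115.1 N/C.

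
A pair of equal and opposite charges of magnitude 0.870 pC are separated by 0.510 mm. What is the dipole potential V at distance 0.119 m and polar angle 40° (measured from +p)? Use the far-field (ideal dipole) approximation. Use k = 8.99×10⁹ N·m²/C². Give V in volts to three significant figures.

V ≈ 2.16×10⁻⁴ V

Dipole moment p = qd = (8.70×10⁻¹³ C)(5.10×10⁻⁴ m) = 4.437×10⁻¹⁶ C·m.
The dipole potential is V = kp cosθ / r².
V = (8.99×10⁹)(4.437×10⁻¹⁶)·cos40° / (0.119)² = 2.158×10⁻⁴ V.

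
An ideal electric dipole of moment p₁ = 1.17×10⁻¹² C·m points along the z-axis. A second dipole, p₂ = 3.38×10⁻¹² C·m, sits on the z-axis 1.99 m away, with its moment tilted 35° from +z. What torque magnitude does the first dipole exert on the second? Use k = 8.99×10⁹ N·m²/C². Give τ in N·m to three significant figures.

τ ≈ 5.18×10⁻¹⁵ N·m

The second dipole sits on the axis of the first, so the field there is axial: E₁ = 2kp₁/r³ along +z.
E₁ = 2(8.99×10⁹)(1.17×10⁻¹²)/(1.99)³ = 0.002669 N/C.
Torque on the second dipole: τ = p₂ E₁ sinθ.
τ = (3.38×10⁻¹²)(0.002669)·sin35° = 5.175×10⁻¹⁵ N·m.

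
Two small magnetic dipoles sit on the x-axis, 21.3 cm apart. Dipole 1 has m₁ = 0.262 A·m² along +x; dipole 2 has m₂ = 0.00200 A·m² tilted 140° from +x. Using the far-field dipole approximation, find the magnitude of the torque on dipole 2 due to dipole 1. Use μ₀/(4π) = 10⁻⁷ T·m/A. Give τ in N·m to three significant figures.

τ ≈ 6.97×10⁻⁹ N·m

Dipole B is on the axis of dipole A, so B₁ there is axial: B₁ = (μ₀/4π)·2m₁/r³ along +x.
B₁ = 2(10⁻⁷)(0.262)/(0.213)³ = 5.422×10⁻⁶ T.
τ = m₂ B₁ sinθ.
τ = (0.00200)(5.422×10⁻⁶)·sin140° = 6.971×10⁻⁹ N·m.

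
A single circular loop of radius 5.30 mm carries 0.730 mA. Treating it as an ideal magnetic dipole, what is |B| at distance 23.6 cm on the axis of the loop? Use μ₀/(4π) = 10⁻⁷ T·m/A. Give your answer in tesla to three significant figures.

B ≈ 9.80×10⁻¹³ T

Magnetic moment m = IA = Iπa² = (7.30×10⁻⁴)·π·(0.00530)² = 6.442×10⁻⁸ A·m².
On axis B = (μ₀/4π)·2m/r³.
B = 2·(10⁻⁷)·(6.442×10⁻⁸) / (0.236)³ = 9.802×10⁻¹³ T.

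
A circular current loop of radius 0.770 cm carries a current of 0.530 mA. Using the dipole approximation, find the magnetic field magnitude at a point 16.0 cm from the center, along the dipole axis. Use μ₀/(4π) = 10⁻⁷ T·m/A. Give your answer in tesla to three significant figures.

Magnetic moment m = IA = Iπa² = (5.30×10⁻⁴)·π·(0.00770)² = 9.872×10⁻⁸ A·m².
On axis B = (μ₀/4π)·2m/r³.
B = 2·(10⁻⁷)·(9.872×10⁻⁸) / (0.160)³ = 4.820×10⁻¹² T.

B ≈ 4.82×10⁻¹² T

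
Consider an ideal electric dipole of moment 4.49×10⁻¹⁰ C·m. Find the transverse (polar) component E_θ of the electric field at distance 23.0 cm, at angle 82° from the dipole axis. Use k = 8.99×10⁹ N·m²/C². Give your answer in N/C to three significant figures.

For a dipole, E_θ = (kp sinθ)/r³.
kp/r³ = (8.99×10⁹)(4.49×10⁻¹⁰)/(0.230)³ = 331.8 N/C.
E_θ = 331.8·sin82° = 328.5 N/C.

E_θ ≈ 329 N/C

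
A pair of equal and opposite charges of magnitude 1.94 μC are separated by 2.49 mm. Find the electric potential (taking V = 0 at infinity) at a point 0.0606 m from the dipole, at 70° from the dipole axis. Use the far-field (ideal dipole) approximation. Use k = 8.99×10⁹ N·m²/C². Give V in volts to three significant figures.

Dipole moment p = qd = (1.94×10⁻⁶ C)(0.00249 m) = 4.831×10⁻⁹ C·m.
The dipole potential is V = kp cosθ / r².
V = (8.99×10⁹)(4.831×10⁻⁹)·cos70° / (0.0606)² = 4045 V.

V ≈ 4040 V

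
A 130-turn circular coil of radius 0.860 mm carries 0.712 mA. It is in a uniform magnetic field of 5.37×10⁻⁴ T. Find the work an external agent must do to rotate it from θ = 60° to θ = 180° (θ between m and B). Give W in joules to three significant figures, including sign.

m = NIA = NIπa² = 130·(7.12×10⁻⁴)·π·(8.60×10⁻⁴)² = 2.151×10⁻⁷ A·m².
W_ext = ΔU = −mB cosθ₂ + mB cosθ₁ = mB(cosθ₁ − cosθ₂).
W = (2.151×10⁻⁷)(5.37×10⁻⁴)·(cos60° − cos180°) = (1.155×10⁻¹⁰)·(+1.5000) = 1.733×10⁻¹⁰ J.

W ≈ 1.73×10⁻¹⁰ J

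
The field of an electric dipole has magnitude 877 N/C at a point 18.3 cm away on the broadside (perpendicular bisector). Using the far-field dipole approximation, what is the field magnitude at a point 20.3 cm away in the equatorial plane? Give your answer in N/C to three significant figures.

Dipole fields scale as 1/r³ in the far field; the geometry is the same at both points.
E₂ = E₁ · (r₁/r₂)³ = 877 · (18.3/20.3)³.
(r₁/r₂)³ = (0.9015)³ = 0.7326.
E₂ ≈ 642.5 N/C.

E ≈ 642 N/C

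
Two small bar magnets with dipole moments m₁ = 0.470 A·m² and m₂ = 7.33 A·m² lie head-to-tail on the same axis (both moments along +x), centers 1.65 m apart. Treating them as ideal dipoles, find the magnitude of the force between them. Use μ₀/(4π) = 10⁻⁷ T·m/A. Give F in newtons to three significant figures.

F ≈ 2.79×10⁻⁷ N

On-axis B of dipole 1: B = (μ₀/4π)·2m₁/r³. Force on dipole 2: F = m₂·dB/dr.
dB/dr = −(μ₀/4π)·6m₁/r⁴, so |F| = (μ₀/4π)·6m₁m₂/r⁴.
F = 6(10⁻⁷)(0.470)(7.33)/(1.65)⁴ = 2.789×10⁻⁷ N.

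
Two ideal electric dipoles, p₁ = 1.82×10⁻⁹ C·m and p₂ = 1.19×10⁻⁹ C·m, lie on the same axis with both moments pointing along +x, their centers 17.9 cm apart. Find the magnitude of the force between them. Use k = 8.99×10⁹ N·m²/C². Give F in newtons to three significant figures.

F ≈ 1.14×10⁻⁴ N

On-axis field of dipole 1 at distance r: E = 2kp₁/r³. Force on dipole 2 is F = p₂·dE/dr (gradient along axis).
dE/dr = −6kp₁/r⁴, so |F| = 6kp₁p₂/r⁴ (attractive for aligned moments).
F = 6(8.99×10⁹)(1.82×10⁻⁹)(1.19×10⁻⁹)/(0.179)⁴ = 1.138×10⁻⁴ N.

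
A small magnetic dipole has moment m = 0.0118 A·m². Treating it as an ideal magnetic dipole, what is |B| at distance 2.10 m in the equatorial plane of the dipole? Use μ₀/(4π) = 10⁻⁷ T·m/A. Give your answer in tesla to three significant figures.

B ≈ 1.27×10⁻¹⁰ T

In the equatorial plane B = (μ₀/4π)·m/r³ (half the axial value).
B = (10⁻⁷)·(0.0118) / (2.10)³ = 1.274×10⁻¹⁰ T.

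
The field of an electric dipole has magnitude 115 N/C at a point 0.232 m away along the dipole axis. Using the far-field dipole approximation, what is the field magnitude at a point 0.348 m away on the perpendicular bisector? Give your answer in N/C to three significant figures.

E ≈ 17.0 N/C

Dipole fields scale as 1/r³ in the far field.
The axial field is twice the equatorial field at the same r, so the geometry factor is 1/2.
E₂ = E₁ · (1/2) · (r₁/r₂)³ = 115 · 0.5 · (0.232/0.348)³.
(r₁/r₂)³ = (0.6667)³ = 0.2963.
E₂ ≈ 17.04 N/C.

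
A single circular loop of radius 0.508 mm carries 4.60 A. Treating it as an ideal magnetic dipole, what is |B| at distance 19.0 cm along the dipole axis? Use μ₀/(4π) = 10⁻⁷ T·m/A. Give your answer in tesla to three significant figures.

Magnetic moment m = IA = Iπa² = (4.60)·π·(5.08×10⁻⁴)² = 3.729×10⁻⁶ A·m².
On axis B = (μ₀/4π)·2m/r³.
B = 2·(10⁻⁷)·(3.729×10⁻⁶) / (0.190)³ = 1.087×10⁻¹⁰ T.

B ≈ 1.09×10⁻¹⁰ T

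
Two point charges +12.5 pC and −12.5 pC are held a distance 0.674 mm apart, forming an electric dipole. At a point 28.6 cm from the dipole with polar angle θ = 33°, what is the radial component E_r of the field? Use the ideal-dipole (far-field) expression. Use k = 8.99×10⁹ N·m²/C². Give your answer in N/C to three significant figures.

Dipole moment p = qd = (1.25×10⁻¹¹ C)(6.74×10⁻⁴ m) = 8.425×10⁻¹⁵ C·m.
For a dipole, E_r = (2kp cosθ)/r³.
kp/r³ = (8.99×10⁹)(8.425×10⁻¹⁵)/(0.286)³ = 0.003238 N/C.
E_r = 2·0.003238·cos33° = 0.005431 N/C.

E_r ≈ 0.00543 N/C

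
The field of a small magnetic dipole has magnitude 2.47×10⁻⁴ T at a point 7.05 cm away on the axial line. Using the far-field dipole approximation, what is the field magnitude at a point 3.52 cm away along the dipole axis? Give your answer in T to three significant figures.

B ≈ 0.00198 T

Dipole fields scale as 1/r³ in the far field; the geometry is the same at both points.
B₂ = B₁ · (r₁/r₂)³ = 2.47×10⁻⁴ · (7.05/3.52)³.
(r₁/r₂)³ = (2.003)³ = 8.034.
B₂ ≈ 0.001984 T.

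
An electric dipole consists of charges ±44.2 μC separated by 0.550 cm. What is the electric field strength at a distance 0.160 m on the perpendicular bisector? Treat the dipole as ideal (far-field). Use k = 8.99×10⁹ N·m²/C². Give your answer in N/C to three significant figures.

E ≈ 5.34×10⁵ N/C

Dipole moment p = qd = (4.42×10⁻⁵ C)(0.00550 m) = 2.431×10⁻⁷ C·m.
On the perpendicular bisector E = kp/r³ (half the axial value at the same distance).
E = (8.99×10⁹)(2.431×10⁻⁷) / (0.160)³ = 5.336×10⁵ N/C.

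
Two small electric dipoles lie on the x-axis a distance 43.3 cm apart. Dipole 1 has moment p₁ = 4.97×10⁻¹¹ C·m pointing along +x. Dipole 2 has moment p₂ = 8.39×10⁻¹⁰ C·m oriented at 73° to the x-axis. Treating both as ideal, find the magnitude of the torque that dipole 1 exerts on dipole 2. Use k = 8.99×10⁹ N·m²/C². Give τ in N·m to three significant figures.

The second dipole sits on the axis of the first, so the field there is axial: E₁ = 2kp₁/r³ along +x.
E₁ = 2(8.99×10⁹)(4.97×10⁻¹¹)/(0.433)³ = 11.01 N/C.
Torque on the second dipole: τ = p₂ E₁ sinθ.
τ = (8.39×10⁻¹⁰)(11.01)·sin73° = 8.832×10⁻⁹ N·m.

τ ≈ 8.83×10⁻⁹ N·m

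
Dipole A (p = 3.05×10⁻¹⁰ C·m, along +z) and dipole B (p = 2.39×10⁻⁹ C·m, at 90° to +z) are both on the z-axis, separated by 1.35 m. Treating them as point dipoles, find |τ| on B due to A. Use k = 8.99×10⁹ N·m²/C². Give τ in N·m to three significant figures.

τ ≈ 5.33×10⁻⁹ N·m

The second dipole sits on the axis of the first, so the field there is axial: E₁ = 2kp₁/r³ along +z.
E₁ = 2(8.99×10⁹)(3.05×10⁻¹⁰)/(1.35)³ = 2.229 N/C.
Torque on the second dipole: τ = p₂ E₁ sinθ.
τ = (2.39×10⁻⁹)(2.229)·sin90° = 5.327×10⁻⁹ N·m.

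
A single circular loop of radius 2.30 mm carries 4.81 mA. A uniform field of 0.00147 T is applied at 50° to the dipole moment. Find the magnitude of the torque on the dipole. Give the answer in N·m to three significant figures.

Magnetic moment m = IA = Iπa² = (0.00481)·π·(0.00230)² = 7.994×10⁻⁸ A·m².
Torque on a magnetic dipole: τ = mB sinθ.
τ = (7.994×10⁻⁸)(0.00147)·sin50° = 9.002×10⁻¹¹ N·m.

τ ≈ 9.00×10⁻¹¹ N·m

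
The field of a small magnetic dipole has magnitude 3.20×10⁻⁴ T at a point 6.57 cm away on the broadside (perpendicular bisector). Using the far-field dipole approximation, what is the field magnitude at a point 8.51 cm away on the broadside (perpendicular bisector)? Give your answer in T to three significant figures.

B ≈ 1.47×10⁻⁴ T

Dipole fields scale as 1/r³ in the far field; the geometry is the same at both points.
B₂ = B₁ · (r₁/r₂)³ = 3.20×10⁻⁴ · (6.57/8.51)³.
(r₁/r₂)³ = (0.772)³ = 0.4602.
B₂ ≈ 1.473×10⁻⁴ T.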